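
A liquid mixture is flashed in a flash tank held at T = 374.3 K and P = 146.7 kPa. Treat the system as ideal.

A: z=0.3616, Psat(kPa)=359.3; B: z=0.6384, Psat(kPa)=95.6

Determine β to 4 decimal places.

β = 0.5976

Raoult's law: Kᵢ = Pᵢˢᵃᵗ/P = Pᵢˢᵃᵗ/146.7.
  K_A = 359.3/146.7 = 2.449216, K_B = 95.6/146.7 = 0.651670
Material balance + equilibrium reduce to Σ zᵢ(Kᵢ−1)/(1+β(Kᵢ−1)) = 0.
Feasibility: ΣzᵢKᵢ = 1.3017, Σzᵢ/Kᵢ = 1.1273 — both > 1, two phases present.
Binary case is linear: z₁(K₁−1)(1+β(K₂−1)) + z₂(K₂−1)(1+β(K₁−1)) = 0
⇒ β = [z₁(K₁−1)+z₂(K₂−1)] / [−(K₁−1)(K₂−1)] = 0.30166/0.50481 = 0.5976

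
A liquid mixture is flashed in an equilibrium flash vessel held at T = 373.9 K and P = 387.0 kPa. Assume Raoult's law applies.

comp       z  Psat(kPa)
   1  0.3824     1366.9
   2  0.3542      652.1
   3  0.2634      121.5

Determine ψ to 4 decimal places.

Raoult's law: Kᵢ = Pᵢˢᵃᵗ/P = Pᵢˢᵃᵗ/387.0.
  K_1 = 1366.9/387.0 = 3.532041, K_2 = 652.1/387.0 = 1.685013, K_3 = 121.5/387.0 = 0.313953
Rachford–Rice: g(ψ) = Σ zᵢ(Kᵢ−1)/(1+ψ(Kᵢ−1)) = 0.
Feasibility: ΣzᵢKᵢ = 2.0302, Σzᵢ/Kᵢ = 1.1574 — both > 1, two phases present.
Iterate (Newton) starting at ψ = 0.5:
  ψ = 0.5000: g = 0.33297, g' = -0.8569 → ψ = 0.8886
  ψ = 0.8886: g = -0.01412, g' = -1.1098 → ψ = 0.8759
  ψ = 0.8759: g = -0.00019, g' = -1.0800 → ψ = 0.8757
Converged at ψ = 0.8757.

ψ = 0.8757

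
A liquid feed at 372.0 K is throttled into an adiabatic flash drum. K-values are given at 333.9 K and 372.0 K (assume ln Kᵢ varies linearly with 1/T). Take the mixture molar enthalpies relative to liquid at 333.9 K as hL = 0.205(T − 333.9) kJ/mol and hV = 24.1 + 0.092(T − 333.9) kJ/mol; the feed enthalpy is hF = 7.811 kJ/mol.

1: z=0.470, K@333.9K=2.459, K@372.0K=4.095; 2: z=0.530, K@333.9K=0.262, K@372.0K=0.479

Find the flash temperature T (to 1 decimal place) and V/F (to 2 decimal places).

T = 336.4 K, V/F = 0.31

Adiabatic flash: solve Rachford–Rice at each trial T, then check hF = ψ·hV(T) + (1−ψ)·hL(T).
  T = 333.9 K: K = (2.459, 0.262), RR gives ψ = 0.274, H_out = 6.594 kJ/mol
  T = 372.0 K: K = (4.095, 0.479), RR gives ψ = 0.731, H_out = 22.278 kJ/mol
  T = 352.9 K: K = (3.215, 0.360), RR gives ψ = 0.495, H_out = 14.759 kJ/mol
  T = 343.4 K: K = (2.822, 0.308), RR gives ψ = 0.389, H_out = 10.898 kJ/mol
  T = 338.6 K: K = (2.635, 0.284), RR gives ψ = 0.333, H_out = 8.802 kJ/mol
  T = 336.2 K: K = (2.544, 0.273), RR gives ψ = 0.303, H_out = 7.697 kJ/mol
Linear interpolation between T = 336.2 (H_out = 7.697) and T = 338.6 (H_out = 8.802) on hF = 7.811 gives T ≈ 336.4 K, at which ψ = 0.31.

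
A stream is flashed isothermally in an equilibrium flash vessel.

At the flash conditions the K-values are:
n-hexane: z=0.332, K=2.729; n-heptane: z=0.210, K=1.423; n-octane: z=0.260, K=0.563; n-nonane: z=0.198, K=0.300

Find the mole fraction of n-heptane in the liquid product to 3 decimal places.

x_n-heptane = 0.171

Material balance + equilibrium reduce to Σ zᵢ(Kᵢ−1)/(1+V/F(Kᵢ−1)) = 0.
g(0) = ΣzᵢKᵢ − 1 = 0.411 and g(1) = 1 − Σzᵢ/Kᵢ = -0.391, so a root lies in (0, 1).
Newton iteration, V/F⁰ = 0.5:
  V/F = 0.500: g = 0.0226, g' = -0.622 → V/F = 0.536
Converged at V/F = 0.536.
Compositions from xᵢ = zᵢ/(1+V/F(Kᵢ−1)), yᵢ = Kᵢxᵢ:
  n-hexane: x = 0.172, y = 0.470
  n-heptane: x = 0.171, y = 0.244
  n-octane: x = 0.340, y = 0.191
  n-nonane: x = 0.317, y = 0.095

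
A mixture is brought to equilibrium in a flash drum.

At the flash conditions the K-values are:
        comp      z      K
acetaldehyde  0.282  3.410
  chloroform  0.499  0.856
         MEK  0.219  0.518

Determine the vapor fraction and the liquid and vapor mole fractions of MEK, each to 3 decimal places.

Rachford–Rice: g(ψ) = Σ zᵢ(Kᵢ−1)/(1+ψ(Kᵢ−1)) = 0.
Feasibility: ΣzᵢKᵢ = 1.502, Σzᵢ/Kᵢ = 1.088 — both > 1, two phases present.
Newton iteration, ψ⁰ = 0.6:
  ψ = 0.600: g = 0.0507, g' = -0.387 → ψ = 0.731
  ψ = 0.731: g = 0.0028, g' = -0.349 → ψ = 0.739
Converged at ψ = 0.739.
Compositions from xᵢ = zᵢ/(1+ψ(Kᵢ−1)), yᵢ = Kᵢxᵢ:
  acetaldehyde: x = 0.101, y = 0.346
  chloroform: x = 0.558, y = 0.478
  MEK: x = 0.340, y = 0.176

ψ = 0.739, x_MEK = 0.340, y_MEK = 0.176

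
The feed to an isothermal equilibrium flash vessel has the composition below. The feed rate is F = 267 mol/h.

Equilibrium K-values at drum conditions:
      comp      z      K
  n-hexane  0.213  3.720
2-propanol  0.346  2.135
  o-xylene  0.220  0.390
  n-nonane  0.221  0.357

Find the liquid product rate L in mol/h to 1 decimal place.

Rachford–Rice: g(V/F) = Σ zᵢ(Kᵢ−1)/(1+V/F(Kᵢ−1)) = 0.
Check two-phase: ΣzᵢKᵢ = 1.696 > 1 and Σzᵢ/Kᵢ = 1.402 > 1, so g(0) = 0.696 > 0 and g(1) = -0.402 < 0.
Newton iteration, V/F⁰ = 0.5:
  V/F = 0.500: g = 0.0935, g' = -0.832 → V/F = 0.612
  V/F = 0.612: g = 0.0004, g' = -0.834 → V/F = 0.613
Converged at V/F = 0.613.
Then V = V/F·F = 0.6129·267 = 163.6 mol/h and L = F − V = 103.4 mol/h.

L = 103.4 mol/h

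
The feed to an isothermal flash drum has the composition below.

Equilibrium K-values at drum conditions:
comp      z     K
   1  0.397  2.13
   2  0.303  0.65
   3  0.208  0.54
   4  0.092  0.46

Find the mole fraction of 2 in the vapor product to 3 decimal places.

Rachford–Rice: g(ψ) = Σ zᵢ(Kᵢ−1)/(1+ψ(Kᵢ−1)) = 0.
g(0) = ΣzᵢKᵢ − 1 = 0.197 and g(1) = 1 − Σzᵢ/Kᵢ = -0.238, so a root lies in (0, 1).
Newton iteration, ψ⁰ = 0.5:
  ψ = 0.500: g = -0.0342, g' = -0.386 → ψ = 0.411
  ψ = 0.411: g = 0.0005, g' = -0.398 → ψ = 0.413
Converged at ψ = 0.413.
Compositions from xᵢ = zᵢ/(1+ψ(Kᵢ−1)), yᵢ = Kᵢxᵢ:
  1: x = 0.271, y = 0.577
  2: x = 0.354, y = 0.230
  3: x = 0.257, y = 0.139
  4: x = 0.118, y = 0.054

y_2 = 0.230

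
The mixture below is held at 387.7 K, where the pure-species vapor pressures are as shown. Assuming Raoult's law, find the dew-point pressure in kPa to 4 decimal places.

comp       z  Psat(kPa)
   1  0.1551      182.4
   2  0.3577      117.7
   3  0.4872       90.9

At the dew point ψ → 1, so Σzᵢ/Kᵢ = 1 with Kᵢ = Pᵢˢᵃᵗ/P ⇒ 1/P = Σzᵢ/Pᵢˢᵃᵗ.
1/P = 0.1551/182.4 + 0.3577/117.7 + 0.4872/90.9 = 0.0092491 ⇒ P = 108.1181 kPa

Pdew = 108.1181 kPa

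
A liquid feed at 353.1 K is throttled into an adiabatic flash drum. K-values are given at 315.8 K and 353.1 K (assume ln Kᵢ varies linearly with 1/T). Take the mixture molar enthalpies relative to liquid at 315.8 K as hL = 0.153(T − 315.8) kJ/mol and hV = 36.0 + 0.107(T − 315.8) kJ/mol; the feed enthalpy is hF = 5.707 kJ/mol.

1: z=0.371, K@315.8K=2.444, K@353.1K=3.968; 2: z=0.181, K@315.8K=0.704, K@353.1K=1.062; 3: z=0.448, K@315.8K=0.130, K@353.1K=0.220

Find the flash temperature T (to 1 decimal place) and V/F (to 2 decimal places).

Adiabatic flash: solve Rachford–Rice at each trial T, then check hF = ψ·hV(T) + (1−ψ)·hL(T).
  T = 315.8 K: K = (2.444, 0.704, 0.130), RR gives ψ = 0.086, H_out = 3.106 kJ/mol
  T = 353.1 K: K = (3.968, 1.062, 0.220), RR gives ψ = 0.405, H_out = 19.597 kJ/mol
  T = 334.5 K: K = (3.159, 0.875, 0.172), RR gives ψ = 0.274, H_out = 12.484 kJ/mol
  T = 325.1 K: K = (2.787, 0.787, 0.150), RR gives ψ = 0.190, H_out = 8.197 kJ/mol
  T = 320.5 K: K = (2.614, 0.745, 0.140), RR gives ψ = 0.142, H_out = 5.813 kJ/mol
  T = 318.1 K: K = (2.526, 0.724, 0.135), RR gives ψ = 0.115, H_out = 4.470 kJ/mol
Linear interpolation between T = 318.1 (H_out = 4.470) and T = 320.5 (H_out = 5.813) on hF = 5.707 gives T ≈ 320.3 K, at which ψ = 0.14.

T = 320.3 K, V/F = 0.14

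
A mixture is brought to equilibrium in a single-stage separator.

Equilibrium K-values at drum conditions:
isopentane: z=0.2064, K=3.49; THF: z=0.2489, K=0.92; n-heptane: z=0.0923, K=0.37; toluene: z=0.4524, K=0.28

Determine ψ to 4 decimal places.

Material balance + equilibrium reduce to Σ zᵢ(Kᵢ−1)/(1+ψ(Kᵢ−1)) = 0.
g(0) = ΣzᵢKᵢ − 1 = 0.1101 and g(1) = 1 − Σzᵢ/Kᵢ = -1.1949, so a root lies in (0, 1).
Newton–Raphson from ψ = 0.49:
  ψ = 0.4900: g = -0.37664, g' = -0.8979 → ψ = 0.0705
  ψ = 0.0705: g = 0.01311, g' = -1.2279 → ψ = 0.0812
  ψ = 0.0812: g = 0.00019, g' = -1.1922 → ψ = 0.0814
Converged at ψ = 0.0814.

ψ = 0.0814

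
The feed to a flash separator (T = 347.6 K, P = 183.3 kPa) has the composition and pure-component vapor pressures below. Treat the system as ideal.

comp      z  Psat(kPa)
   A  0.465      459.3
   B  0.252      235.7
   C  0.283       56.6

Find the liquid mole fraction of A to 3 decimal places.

Raoult's law: Kᵢ = Pᵢˢᵃᵗ/P = Pᵢˢᵃᵗ/183.3.
  K_A = 459.3/183.3 = 2.50573, K_B = 235.7/183.3 = 1.28587, K_C = 56.6/183.3 = 0.30878
Iterate (Newton) starting at V/F = 0.58:
  V/F = 0.580: g = 0.1090, g' = -0.692 → V/F = 0.737
  V/F = 0.737: g = -0.0078, g' = -0.813 → V/F = 0.728
Converged at V/F = 0.728.
Compositions from xᵢ = zᵢ/(1+V/F(Kᵢ−1)), yᵢ = Kᵢxᵢ:
  A: x = 0.222, y = 0.556
  B: x = 0.209, y = 0.268
  C: x = 0.570, y = 0.176

x_A = 0.222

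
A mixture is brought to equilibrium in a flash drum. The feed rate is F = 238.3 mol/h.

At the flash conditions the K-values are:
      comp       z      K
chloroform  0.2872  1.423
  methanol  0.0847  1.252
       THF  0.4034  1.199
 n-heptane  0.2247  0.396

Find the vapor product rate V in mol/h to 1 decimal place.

V = 116.8 mol/h

Material balance + equilibrium reduce to Σ zᵢ(Kᵢ−1)/(1+ψ(Kᵢ−1)) = 0.
g(0) = ΣzᵢKᵢ − 1 = 0.0874 and g(1) = 1 − Σzᵢ/Kᵢ = -0.1734, so a root lies in (0, 1).
Iterate (Newton) starting at ψ = 0.4:
  ψ = 0.4000: g = 0.01870, g' = -0.1983 → ψ = 0.4943
  ψ = 0.4943: g = -0.00094, g' = -0.2193 → ψ = 0.4900
Converged at ψ = 0.4900.
Then V = ψ·F = 0.4900·238.3 = 116.8 mol/h and L = F − V = 121.5 mol/h.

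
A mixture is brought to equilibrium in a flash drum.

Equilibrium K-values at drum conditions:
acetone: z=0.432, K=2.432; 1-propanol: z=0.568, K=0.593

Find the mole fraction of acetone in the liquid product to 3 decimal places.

x_acetone = 0.221

Rachford–Rice: g(V/F) = Σ zᵢ(Kᵢ−1)/(1+V/F(Kᵢ−1)) = 0.
Check two-phase: ΣzᵢKᵢ = 1.387 > 1 and Σzᵢ/Kᵢ = 1.135 > 1, so g(0) = 0.387 > 0 and g(1) = -0.135 < 0.
Iterate (Newton) starting at V/F = 0.5:
  V/F = 0.500: g = 0.0703, g' = -0.449 → V/F = 0.656
  V/F = 0.656: g = 0.0034, g' = -0.411 → V/F = 0.665
Converged at V/F = 0.665.
Compositions from xᵢ = zᵢ/(1+V/F(Kᵢ−1)), yᵢ = Kᵢxᵢ:
  acetone: x = 0.221, y = 0.538
  1-propanol: x = 0.779, y = 0.462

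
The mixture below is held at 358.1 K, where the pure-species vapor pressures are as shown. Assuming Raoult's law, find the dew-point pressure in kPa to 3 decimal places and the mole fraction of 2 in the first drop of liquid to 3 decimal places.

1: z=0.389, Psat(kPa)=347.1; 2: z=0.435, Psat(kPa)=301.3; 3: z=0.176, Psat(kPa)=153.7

Pdew = 269.575 kPa, x_2 = 0.389

At the dew point ψ → 1, so Σzᵢ/Kᵢ = 1 with Kᵢ = Pᵢˢᵃᵗ/P ⇒ 1/P = Σzᵢ/Pᵢˢᵃᵗ.
1/P = 0.389/347.1 + 0.435/301.3 + 0.176/153.7 = 0.003710 ⇒ P = 269.575 kPa
xᵢ = zᵢP/Pᵢˢᵃᵗ ⇒ x_2 = 0.435·269.575/301.3 = 0.389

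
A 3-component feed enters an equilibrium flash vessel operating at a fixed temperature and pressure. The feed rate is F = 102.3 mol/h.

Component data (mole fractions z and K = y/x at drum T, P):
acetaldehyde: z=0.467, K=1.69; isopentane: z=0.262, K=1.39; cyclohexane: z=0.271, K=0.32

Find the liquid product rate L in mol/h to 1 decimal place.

L = 41.0 mol/h

Iterate (Newton) starting at β = 0.5:
  β = 0.500: g = 0.0459, g' = -0.438 → β = 0.605
  β = 0.605: g = -0.0029, g' = -0.498 → β = 0.599
Converged at β = 0.599.
Then V = β·F = 0.5988·102.3 = 61.3 mol/h and L = F − V = 41.0 mol/h.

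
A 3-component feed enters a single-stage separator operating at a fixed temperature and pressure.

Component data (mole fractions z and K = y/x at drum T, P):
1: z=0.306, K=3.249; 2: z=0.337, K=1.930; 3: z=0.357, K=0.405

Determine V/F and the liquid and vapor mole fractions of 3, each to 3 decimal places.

Rachford–Rice: g(V/F) = Σ zᵢ(Kᵢ−1)/(1+V/F(Kᵢ−1)) = 0.
g(0) = ΣzᵢKᵢ − 1 = 0.789 and g(1) = 1 − Σzᵢ/Kᵢ = -0.150, so a root lies in (0, 1).
Newton iteration, V/F⁰ = 0.5:
  V/F = 0.500: g = 0.2355, g' = -0.735 → V/F = 0.820
  V/F = 0.820: g = 0.0046, g' = -0.767 → V/F = 0.826
Converged at V/F = 0.826.
Compositions from xᵢ = zᵢ/(1+V/F(Kᵢ−1)), yᵢ = Kᵢxᵢ:
  1: x = 0.107, y = 0.348
  2: x = 0.191, y = 0.368
  3: x = 0.702, y = 0.284

V/F = 0.826, x_3 = 0.702, y_3 = 0.284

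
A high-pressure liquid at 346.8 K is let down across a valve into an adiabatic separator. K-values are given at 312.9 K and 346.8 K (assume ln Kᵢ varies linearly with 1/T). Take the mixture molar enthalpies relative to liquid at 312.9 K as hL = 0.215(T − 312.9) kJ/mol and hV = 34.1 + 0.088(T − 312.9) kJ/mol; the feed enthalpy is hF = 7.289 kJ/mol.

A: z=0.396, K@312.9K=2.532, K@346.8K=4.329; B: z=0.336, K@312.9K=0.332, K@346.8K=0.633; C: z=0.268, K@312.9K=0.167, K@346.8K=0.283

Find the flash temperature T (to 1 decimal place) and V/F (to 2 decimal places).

Adiabatic flash: solve Rachford–Rice at each trial T, then check hF = ψ·hV(T) + (1−ψ)·hL(T).
  T = 312.9 K: K = (2.532, 0.332, 0.167), RR gives ψ = 0.139, H_out = 4.748 kJ/mol
  T = 346.8 K: K = (4.329, 0.633, 0.283), RR gives ψ = 0.544, H_out = 23.493 kJ/mol
  T = 329.9 K: K = (3.359, 0.467, 0.221), RR gives ψ = 0.354, H_out = 14.951 kJ/mol
  T = 321.4 K: K = (2.927, 0.395, 0.193), RR gives ψ = 0.254, H_out = 10.220 kJ/mol
  T = 317.1 K: K = (2.723, 0.362, 0.179), RR gives ψ = 0.199, H_out = 7.577 kJ/mol
  T = 315.0 K: K = (2.626, 0.347, 0.173), RR gives ψ = 0.170, H_out = 6.198 kJ/mol
Linear interpolation between T = 315.0 (H_out = 6.198) and T = 317.1 (H_out = 7.577) on hF = 7.289 gives T ≈ 316.7 K, at which ψ = 0.19.

T = 316.7 K, V/F = 0.19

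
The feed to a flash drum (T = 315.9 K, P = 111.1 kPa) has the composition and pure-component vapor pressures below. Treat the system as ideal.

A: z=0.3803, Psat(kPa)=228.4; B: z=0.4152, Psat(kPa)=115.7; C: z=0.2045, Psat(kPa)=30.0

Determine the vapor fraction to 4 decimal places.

ψ = 0.5940

Raoult's law: Kᵢ = Pᵢˢᵃᵗ/P = Pᵢˢᵃᵗ/111.1.
  K_A = 228.4/111.1 = 2.055806, K_B = 115.7/111.1 = 1.041404, K_C = 30.0/111.1 = 0.270027
Material balance + equilibrium reduce to Σ zᵢ(Kᵢ−1)/(1+ψ(Kᵢ−1)) = 0.
Check two-phase: ΣzᵢKᵢ = 1.2694 > 1 and Σzᵢ/Kᵢ = 1.3410 > 1, so g(0) = 0.2694 > 0 and g(1) = -0.3410 < 0.
Newton–Raphson from ψ = 0.5:
  ψ = 0.5000: g = 0.04455, g' = -0.4525 → ψ = 0.5985
  ψ = 0.5985: g = -0.00226, g' = -0.5035 → ψ = 0.5940
Converged at ψ = 0.5940.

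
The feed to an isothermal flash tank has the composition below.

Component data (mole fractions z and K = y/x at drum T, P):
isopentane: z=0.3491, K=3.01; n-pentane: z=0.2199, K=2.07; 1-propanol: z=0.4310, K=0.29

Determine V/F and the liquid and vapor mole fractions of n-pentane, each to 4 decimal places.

V/F = 0.5293, x_n-pentane = 0.1404, y_n-pentane = 0.2906

Material balance + equilibrium reduce to Σ zᵢ(Kᵢ−1)/(1+V/F(Kᵢ−1)) = 0.
Feasibility: ΣzᵢKᵢ = 1.6310, Σzᵢ/Kᵢ = 1.7084 — both > 1, two phases present.
Iterate (Newton) starting at V/F = 0.55:
  V/F = 0.5500: g = -0.02068, g' = -1.0028 → V/F = 0.5294
  V/F = 0.5294: g = -0.00012, g' = -0.9914 → V/F = 0.5293
Converged at V/F = 0.5293.
Compositions from xᵢ = zᵢ/(1+V/F(Kᵢ−1)), yᵢ = Kᵢxᵢ:
  isopentane: x = 0.1692, y = 0.5092
  n-pentane: x = 0.1404, y = 0.2906
  1-propanol: x = 0.6905, y = 0.2002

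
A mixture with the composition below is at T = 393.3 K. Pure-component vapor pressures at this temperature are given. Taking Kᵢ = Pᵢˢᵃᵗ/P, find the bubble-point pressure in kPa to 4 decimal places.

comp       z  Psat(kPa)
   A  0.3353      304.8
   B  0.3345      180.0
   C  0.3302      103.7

At the bubble point ψ → 0, so ΣzᵢKᵢ = 1 with Kᵢ = Pᵢˢᵃᵗ/P ⇒ P = ΣzᵢPᵢˢᵃᵗ.
P = 0.3353·304.8 + 0.3345·180.0 + 0.3302·103.7 = 196.6512 kPa

Pbub = 196.6512 kPa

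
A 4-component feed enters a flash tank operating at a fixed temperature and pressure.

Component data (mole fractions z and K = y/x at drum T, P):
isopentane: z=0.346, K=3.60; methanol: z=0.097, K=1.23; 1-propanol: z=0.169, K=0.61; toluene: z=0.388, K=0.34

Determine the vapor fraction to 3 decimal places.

Newton iteration, ψ⁰ = 0.5:
  ψ = 0.500: g = -0.0529, g' = -0.862 → ψ = 0.439
Converged at ψ = 0.439.

ψ = 0.439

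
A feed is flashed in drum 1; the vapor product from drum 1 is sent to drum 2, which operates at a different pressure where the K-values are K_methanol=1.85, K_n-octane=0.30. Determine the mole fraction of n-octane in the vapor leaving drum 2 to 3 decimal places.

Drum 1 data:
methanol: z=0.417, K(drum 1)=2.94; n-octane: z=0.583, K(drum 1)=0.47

y_n-octane (drum 2) = 0.165

Drum 1:
Material balance + equilibrium reduce to Σ zᵢ(Kᵢ−1)/(1+ψ₁(Kᵢ−1)) = 0.
Check two-phase: ΣzᵢKᵢ = 1.500 > 1 and Σzᵢ/Kᵢ = 1.382 > 1, so g(0) = 0.500 > 0 and g(1) = -0.382 < 0.
Iterate (Newton) starting at ψ₁ = 0.41:
  ψ₁ = 0.410: g = 0.0558, g' = -0.754 → ψ₁ = 0.484
  ψ₁ = 0.484: g = 0.0016, g' = -0.714 → ψ₁ = 0.486
Converged at ψ₁ = 0.486.
Drum-1 compositions:
  methanol: x = 0.215, y = 0.631
  n-octane: x = 0.785, y = 0.369
Drum-2 feed = drum-1 vapor: z₂ = (0.6309, 0.3691).
Drum 2:
Rachford–Rice: g(ψ₂) = Σ zᵢ(Kᵢ−1)/(1+ψ₂(Kᵢ−1)) = 0.
g(0) = ΣzᵢKᵢ − 1 = 0.278 and g(1) = 1 − Σzᵢ/Kᵢ = -0.571, so a root lies in (0, 1).
Newton iteration, ψ₂⁰ = 0.35:
  ψ₂ = 0.350: g = 0.0710, g' = -0.588 → ψ₂ = 0.471
  ψ₂ = 0.471: g = -0.0024, g' = -0.635 → ψ₂ = 0.467
Converged at ψ₂ = 0.467.
  methanol: x = 0.452, y = 0.835
  n-octane: x = 0.548, y = 0.165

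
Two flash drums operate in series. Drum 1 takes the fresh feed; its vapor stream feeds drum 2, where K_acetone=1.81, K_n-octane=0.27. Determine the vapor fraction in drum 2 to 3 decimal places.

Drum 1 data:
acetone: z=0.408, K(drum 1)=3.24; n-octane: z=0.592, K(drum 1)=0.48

V/F (drum 2) = 0.355

Drum 1:
Rachford–Rice: g(ψ₁) = Σ zᵢ(Kᵢ−1)/(1+ψ₁(Kᵢ−1)) = 0.
g(0) = ΣzᵢKᵢ − 1 = 0.606 and g(1) = 1 − Σzᵢ/Kᵢ = -0.359, so a root lies in (0, 1).
Newton–Raphson from ψ₁ = 0.5:
  ψ₁ = 0.500: g = 0.0151, g' = -0.748 → ψ₁ = 0.520
Converged at ψ₁ = 0.520.
Drum-1 compositions:
  acetone: x = 0.188, y = 0.610
  n-octane: x = 0.812, y = 0.390
Drum-2 feed = drum-1 vapor: z₂ = (0.6104, 0.3896).
Drum 2:
Material balance + equilibrium reduce to Σ zᵢ(Kᵢ−1)/(1+ψ₂(Kᵢ−1)) = 0.
g(0) = ΣzᵢKᵢ − 1 = 0.210 and g(1) = 1 − Σzᵢ/Kᵢ = -0.780, so a root lies in (0, 1).
Newton iteration, ψ₂⁰ = 0.6:
  ψ₂ = 0.600: g = -0.1733, g' = -0.839 → ψ₂ = 0.393
  ψ₂ = 0.393: g = -0.0240, g' = -0.639 → ψ₂ = 0.356
  ψ₂ = 0.356: g = -0.0004, g' = -0.620 → ψ₂ = 0.355
Converged at ψ₂ = 0.355.
  acetone: x = 0.474, y = 0.858
  n-octane: x = 0.526, y = 0.142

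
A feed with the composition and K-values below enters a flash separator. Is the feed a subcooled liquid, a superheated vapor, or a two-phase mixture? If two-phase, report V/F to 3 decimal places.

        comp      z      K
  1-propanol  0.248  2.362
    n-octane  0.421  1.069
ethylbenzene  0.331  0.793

ΣzᵢKᵢ = 1.298; Σzᵢ/Kᵢ = 0.916.
Since Σzᵢ/Kᵢ < 1 the mixture is above its dew point — single vapor phase.

superheated vapor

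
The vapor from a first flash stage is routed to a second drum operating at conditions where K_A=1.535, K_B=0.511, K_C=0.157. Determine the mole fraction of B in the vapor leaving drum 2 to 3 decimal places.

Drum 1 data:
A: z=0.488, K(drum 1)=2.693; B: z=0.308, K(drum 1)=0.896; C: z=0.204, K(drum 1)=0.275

y_B (drum 2) = 0.167

Drum 1:
Let ψ₁ = V/F and solve Σ zᵢ(Kᵢ−1)/(1+ψ₁(Kᵢ−1)) = 0.
g(0) = ΣzᵢKᵢ − 1 = 0.646 and g(1) = 1 − Σzᵢ/Kᵢ = -0.267, so a root lies in (0, 1).
Newton–Raphson from ψ₁ = 0.5:
  ψ₁ = 0.500: g = 0.1816, g' = -0.678 → ψ₁ = 0.768
  ψ₁ = 0.768: g = -0.0093, g' = -0.814 → ψ₁ = 0.757
  ψ₁ = 0.757: g = -0.0001, g' = -0.799 → ψ₁ = 0.756
Converged at ψ₁ = 0.756.
Drum-1 compositions:
  A: x = 0.214, y = 0.576
  B: x = 0.334, y = 0.300
  C: x = 0.452, y = 0.124
Drum-2 feed = drum-1 vapor: z₂ = (0.5762, 0.2995, 0.1242).
Drum 2:
Let ψ₂ = V/F and solve Σ zᵢ(Kᵢ−1)/(1+ψ₂(Kᵢ−1)) = 0.
Feasibility: ΣzᵢKᵢ = 1.057, Σzᵢ/Kᵢ = 1.753 — both > 1, two phases present.
Newton iteration, ψ₂⁰ = 0.5:
  ψ₂ = 0.500: g = -0.1317, g' = -0.492 → ψ₂ = 0.232
  ψ₂ = 0.232: g = -0.0213, g' = -0.358 → ψ₂ = 0.173
  ψ₂ = 0.173: g = -0.0004, g' = -0.345 → ψ₂ = 0.172
Converged at ψ₂ = 0.172.
  A: x = 0.528, y = 0.810
  B: x = 0.327, y = 0.167
  C: x = 0.145, y = 0.023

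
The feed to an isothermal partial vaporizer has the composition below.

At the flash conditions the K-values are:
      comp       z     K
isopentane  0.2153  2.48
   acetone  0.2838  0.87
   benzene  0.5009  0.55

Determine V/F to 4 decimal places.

V/F = 0.1088

Material balance + equilibrium reduce to Σ zᵢ(Kᵢ−1)/(1+V/F(Kᵢ−1)) = 0.
Check two-phase: ΣzᵢKᵢ = 1.0563 > 1 and Σzᵢ/Kᵢ = 1.3237 > 1, so g(0) = 0.0563 > 0 and g(1) = -0.3237 < 0.
Iterate (Newton) starting at V/F = 0.5:
  V/F = 0.5000: g = -0.14718, g' = -0.3301 → V/F = 0.0542
  V/F = 0.0542: g = 0.02679, g' = -0.5156 → V/F = 0.1062
  V/F = 0.1062: g = 0.00126, g' = -0.4690 → V/F = 0.1088
Converged at V/F = 0.1088.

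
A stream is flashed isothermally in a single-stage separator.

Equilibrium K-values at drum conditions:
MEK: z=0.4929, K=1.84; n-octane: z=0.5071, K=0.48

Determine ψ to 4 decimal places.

Material balance + equilibrium reduce to Σ zᵢ(Kᵢ−1)/(1+ψ(Kᵢ−1)) = 0.
g(0) = ΣzᵢKᵢ − 1 = 0.1503 and g(1) = 1 − Σzᵢ/Kᵢ = -0.3243, so a root lies in (0, 1).
Binary case is linear: z₁(K₁−1)(1+ψ(K₂−1)) + z₂(K₂−1)(1+ψ(K₁−1)) = 0
⇒ ψ = [z₁(K₁−1)+z₂(K₂−1)] / [−(K₁−1)(K₂−1)] = 0.15034/0.43680 = 0.3442

ψ = 0.3442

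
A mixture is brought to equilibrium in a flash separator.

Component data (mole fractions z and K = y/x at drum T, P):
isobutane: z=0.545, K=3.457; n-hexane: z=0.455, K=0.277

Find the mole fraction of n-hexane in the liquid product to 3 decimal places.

Rachford–Rice: g(ψ) = Σ zᵢ(Kᵢ−1)/(1+ψ(Kᵢ−1)) = 0.
g(0) = ΣzᵢKᵢ − 1 = 1.010 and g(1) = 1 − Σzᵢ/Kᵢ = -0.800, so a root lies in (0, 1).
Newton–Raphson from ψ = 0.5:
  ψ = 0.500: g = 0.0857, g' = -1.246 → ψ = 0.569
Converged at ψ = 0.569.
Compositions from xᵢ = zᵢ/(1+ψ(Kᵢ−1)), yᵢ = Kᵢxᵢ:
  isobutane: x = 0.227, y = 0.786
  n-hexane: x = 0.773, y = 0.214

x_n-hexane = 0.773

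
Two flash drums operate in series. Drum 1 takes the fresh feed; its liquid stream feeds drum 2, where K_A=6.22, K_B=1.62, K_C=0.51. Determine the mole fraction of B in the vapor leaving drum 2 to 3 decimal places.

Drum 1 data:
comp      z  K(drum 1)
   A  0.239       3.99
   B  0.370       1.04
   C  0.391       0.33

y_B (drum 2) = 0.453

Drum 1:
Newton–Raphson from ψ₁ = 0.4:
  ψ₁ = 0.400: g = -0.0179, g' = -0.771 → ψ₁ = 0.377
Converged at ψ₁ = 0.377.
Drum-1 compositions:
  A: x = 0.112, y = 0.448
  B: x = 0.365, y = 0.379
  C: x = 0.523, y = 0.173
Drum-2 feed = drum-1 liquid: z₂ = (0.1124, 0.3645, 0.5231).
Drum 2:
Material balance + equilibrium reduce to Σ zᵢ(Kᵢ−1)/(1+ψ₂(Kᵢ−1)) = 0.
g(0) = ΣzᵢKᵢ − 1 = 0.556 and g(1) = 1 − Σzᵢ/Kᵢ = -0.269, so a root lies in (0, 1).
Newton iteration, ψ₂⁰ = 0.5:
  ψ₂ = 0.500: g = -0.0046, g' = -0.537 → ψ₂ = 0.492
Converged at ψ₂ = 0.492.
  A: x = 0.032, y = 0.196
  B: x = 0.279, y = 0.453
  C: x = 0.689, y = 0.351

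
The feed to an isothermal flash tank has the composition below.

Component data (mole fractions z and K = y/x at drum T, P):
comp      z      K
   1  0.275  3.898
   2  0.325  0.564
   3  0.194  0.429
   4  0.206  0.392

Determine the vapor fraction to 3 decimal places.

Rachford–Rice: g(ψ) = Σ zᵢ(Kᵢ−1)/(1+ψ(Kᵢ−1)) = 0.
Check two-phase: ΣzᵢKᵢ = 1.419 > 1 and Σzᵢ/Kᵢ = 1.625 > 1, so g(0) = 0.419 > 0 and g(1) = -0.625 < 0.
Iterate (Newton) starting at ψ = 0.5:
  ψ = 0.500: g = -0.1908, g' = -0.767 → ψ = 0.251
  ψ = 0.251: g = 0.0248, g' = -1.043 → ψ = 0.275
  ψ = 0.275: g = 0.0006, g' = -0.994 → ψ = 0.276
Converged at ψ = 0.276.

ψ = 0.276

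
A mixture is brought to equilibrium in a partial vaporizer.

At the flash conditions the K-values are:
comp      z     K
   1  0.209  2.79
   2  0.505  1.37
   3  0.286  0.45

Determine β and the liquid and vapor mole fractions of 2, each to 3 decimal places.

Rachford–Rice: g(β) = Σ zᵢ(Kᵢ−1)/(1+β(Kᵢ−1)) = 0.
g(0) = ΣzᵢKᵢ − 1 = 0.404 and g(1) = 1 − Σzᵢ/Kᵢ = -0.079, so a root lies in (0, 1).
Iterate (Newton) starting at β = 0.44:
  β = 0.440: g = 0.1625, g' = -0.411 → β = 0.835
  β = 0.835: g = 0.0018, g' = -0.444 → β = 0.839
Converged at β = 0.839.
Compositions from xᵢ = zᵢ/(1+β(Kᵢ−1)), yᵢ = Kᵢxᵢ:
  1: x = 0.084, y = 0.233
  2: x = 0.385, y = 0.528
  3: x = 0.531, y = 0.239

β = 0.839, x_2 = 0.385, y_2 = 0.528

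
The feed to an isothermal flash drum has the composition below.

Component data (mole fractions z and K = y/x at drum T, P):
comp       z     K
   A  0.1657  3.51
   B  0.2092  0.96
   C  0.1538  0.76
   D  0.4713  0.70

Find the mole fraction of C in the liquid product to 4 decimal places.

x_C = 0.1698

Material balance + equilibrium reduce to Σ zᵢ(Kᵢ−1)/(1+β(Kᵢ−1)) = 0.
g(0) = ΣzᵢKᵢ − 1 = 0.2292 and g(1) = 1 − Σzᵢ/Kᵢ = -0.1408, so a root lies in (0, 1).
Newton–Raphson from β = 0.53:
  β = 0.5300: g = -0.04048, g' = -0.2642 → β = 0.3768
  β = 0.3768: g = 0.00527, g' = -0.3407 → β = 0.3922
  β = 0.3922: g = 0.00008, g' = -0.3307 → β = 0.3925
Converged at β = 0.3925.
Compositions from xᵢ = zᵢ/(1+β(Kᵢ−1)), yᵢ = Kᵢxᵢ:
  A: x = 0.0835, y = 0.2930
  B: x = 0.2125, y = 0.2040
  C: x = 0.1698, y = 0.1290
  D: x = 0.5342, y = 0.3739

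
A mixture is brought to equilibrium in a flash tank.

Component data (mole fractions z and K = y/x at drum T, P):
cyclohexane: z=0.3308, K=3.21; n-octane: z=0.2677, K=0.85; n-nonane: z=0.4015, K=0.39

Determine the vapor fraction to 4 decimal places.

ψ = 0.4299

Material balance + equilibrium reduce to Σ zᵢ(Kᵢ−1)/(1+ψ(Kᵢ−1)) = 0.
Feasibility: ΣzᵢKᵢ = 1.4460, Σzᵢ/Kᵢ = 1.4475 — both > 1, two phases present.
Iterate (Newton) starting at ψ = 0.49:
  ψ = 0.4900: g = -0.04168, g' = -0.6834 → ψ = 0.4290
  ψ = 0.4290: g = 0.00063, g' = -0.7067 → ψ = 0.4299
Converged at ψ = 0.4299.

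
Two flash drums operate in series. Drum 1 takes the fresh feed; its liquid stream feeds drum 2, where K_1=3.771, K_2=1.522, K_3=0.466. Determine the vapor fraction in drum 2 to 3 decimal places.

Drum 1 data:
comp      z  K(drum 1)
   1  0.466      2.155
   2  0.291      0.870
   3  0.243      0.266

Drum 1:
Newton iteration, ψ₁⁰ = 0.5:
  ψ₁ = 0.500: g = 0.0190, g' = -0.582 → ψ₁ = 0.533
  ψ₁ = 0.533: g = -0.0002, g' = -0.597 → ψ₁ = 0.532
Converged at ψ₁ = 0.532.
Drum-1 compositions:
  1: x = 0.289, y = 0.622
  2: x = 0.313, y = 0.272
  3: x = 0.399, y = 0.106
Drum-2 feed = drum-1 liquid: z₂ = (0.2886, 0.3126, 0.3988).
Drum 2:
Material balance + equilibrium reduce to Σ zᵢ(Kᵢ−1)/(1+ψ₂(Kᵢ−1)) = 0.
g(0) = ΣzᵢKᵢ − 1 = 0.750 and g(1) = 1 − Σzᵢ/Kᵢ = -0.138, so a root lies in (0, 1).
Iterate (Newton) starting at ψ₂ = 0.52:
  ψ₂ = 0.520: g = 0.1612, g' = -0.643 → ψ₂ = 0.771
  ψ₂ = 0.771: g = 0.0095, g' = -0.597 → ψ₂ = 0.787
Converged at ψ₂ = 0.787.
  1: x = 0.091, y = 0.342
  2: x = 0.222, y = 0.337
  3: x = 0.688, y = 0.320

V/F (drum 2) = 0.787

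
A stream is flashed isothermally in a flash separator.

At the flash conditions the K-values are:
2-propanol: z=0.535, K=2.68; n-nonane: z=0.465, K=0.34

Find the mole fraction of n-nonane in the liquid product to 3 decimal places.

x_n-nonane = 0.718

Material balance + equilibrium reduce to Σ zᵢ(Kᵢ−1)/(1+ψ(Kᵢ−1)) = 0.
g(0) = ΣzᵢKᵢ − 1 = 0.592 and g(1) = 1 − Σzᵢ/Kᵢ = -0.567, so a root lies in (0, 1).
Newton iteration, ψ⁰ = 0.48:
  ψ = 0.480: g = 0.0484, g' = -0.897 → ψ = 0.534
Converged at ψ = 0.534.
Compositions from xᵢ = zᵢ/(1+ψ(Kᵢ−1)), yᵢ = Kᵢxᵢ:
  2-propanol: x = 0.282, y = 0.756
  n-nonane: x = 0.718, y = 0.244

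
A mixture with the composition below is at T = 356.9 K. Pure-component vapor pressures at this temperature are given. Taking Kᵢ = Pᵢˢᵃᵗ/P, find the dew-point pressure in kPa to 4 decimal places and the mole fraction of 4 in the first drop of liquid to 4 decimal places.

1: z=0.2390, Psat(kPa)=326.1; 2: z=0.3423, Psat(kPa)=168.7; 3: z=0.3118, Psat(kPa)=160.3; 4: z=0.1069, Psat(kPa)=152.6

Pdew = 184.9257 kPa, x_4 = 0.1295

At the dew point ψ → 1, so Σzᵢ/Kᵢ = 1 with Kᵢ = Pᵢˢᵃᵗ/P ⇒ 1/P = Σzᵢ/Pᵢˢᵃᵗ.
1/P = 0.2390/326.1 + 0.3423/168.7 + 0.3118/160.3 + 0.1069/152.6 = 0.0054076 ⇒ P = 184.9257 kPa
xᵢ = zᵢP/Pᵢˢᵃᵗ ⇒ x_4 = 0.1069·184.9257/152.6 = 0.1295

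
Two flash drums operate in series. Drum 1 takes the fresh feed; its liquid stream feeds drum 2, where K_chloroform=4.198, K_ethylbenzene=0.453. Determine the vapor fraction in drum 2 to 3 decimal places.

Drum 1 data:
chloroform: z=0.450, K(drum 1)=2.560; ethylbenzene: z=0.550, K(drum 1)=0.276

V/F (drum 2) = 0.366

Drum 1:
Binary case is linear: z₁(K₁−1)(1+ψ₁(K₂−1)) + z₂(K₂−1)(1+ψ₁(K₁−1)) = 0
⇒ ψ₁ = [z₁(K₁−1)+z₂(K₂−1)] / [−(K₁−1)(K₂−1)] = 0.3038/1.1294 = 0.269
Drum-1 compositions:
  chloroform: x = 0.317, y = 0.811
  ethylbenzene: x = 0.683, y = 0.189
Drum-2 feed = drum-1 liquid: z₂ = (0.3170, 0.6830).
Drum 2:
Binary case is linear: z₁(K₁−1)(1+ψ₂(K₂−1)) + z₂(K₂−1)(1+ψ₂(K₁−1)) = 0
⇒ ψ₂ = [z₁(K₁−1)+z₂(K₂−1)] / [−(K₁−1)(K₂−1)] = 0.6401/1.7493 = 0.366
  chloroform: x = 0.146, y = 0.613
  ethylbenzene: x = 0.854, y = 0.387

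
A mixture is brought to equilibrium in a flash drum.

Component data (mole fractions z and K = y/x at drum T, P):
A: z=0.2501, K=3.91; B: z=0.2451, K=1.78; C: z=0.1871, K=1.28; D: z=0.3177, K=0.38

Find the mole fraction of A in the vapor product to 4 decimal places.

y_A = 0.2980

Rachford–Rice: g(ψ) = Σ zᵢ(Kᵢ−1)/(1+ψ(Kᵢ−1)) = 0.
g(0) = ΣzᵢKᵢ − 1 = 0.7744 and g(1) = 1 − Σzᵢ/Kᵢ = -0.1839, so a root lies in (0, 1).
Iterate (Newton) starting at ψ = 0.5:
  ψ = 0.5000: g = 0.19448, g' = -0.6964 → ψ = 0.7793
  ψ = 0.7793: g = 0.00353, g' = -0.7231 → ψ = 0.7842
  ψ = 0.7842: g = -0.00001, g' = -0.7265 → ψ = 0.7841
Converged at ψ = 0.7841.
Compositions from xᵢ = zᵢ/(1+ψ(Kᵢ−1)), yᵢ = Kᵢxᵢ:
  A: x = 0.0762, y = 0.2980
  B: x = 0.1521, y = 0.2707
  C: x = 0.1534, y = 0.1964
  D: x = 0.6183, y = 0.2350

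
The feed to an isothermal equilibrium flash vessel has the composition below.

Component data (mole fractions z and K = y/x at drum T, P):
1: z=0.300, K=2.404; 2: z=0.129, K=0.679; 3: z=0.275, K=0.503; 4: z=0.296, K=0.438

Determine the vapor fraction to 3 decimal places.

ψ = 0.110

Iterate (Newton) starting at ψ = 0.5:
  ψ = 0.500: g = -0.2151, g' = -0.524 → ψ = 0.090
  ψ = 0.090: g = 0.0133, g' = -0.659 → ψ = 0.110
Converged at ψ = 0.110.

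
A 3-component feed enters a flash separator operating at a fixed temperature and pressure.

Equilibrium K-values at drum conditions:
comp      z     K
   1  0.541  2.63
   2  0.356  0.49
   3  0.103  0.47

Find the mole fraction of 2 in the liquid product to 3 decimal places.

x_2 = 0.586

Let ψ = V/F and solve Σ zᵢ(Kᵢ−1)/(1+ψ(Kᵢ−1)) = 0.
g(0) = ΣzᵢKᵢ − 1 = 0.646 and g(1) = 1 − Σzᵢ/Kᵢ = -0.151, so a root lies in (0, 1).
Iterate (Newton) starting at ψ = 0.41:
  ψ = 0.410: g = 0.2293, g' = -0.712 → ψ = 0.732
  ψ = 0.732: g = 0.0231, g' = -0.612 → ψ = 0.770
Converged at ψ = 0.770.
Compositions from xᵢ = zᵢ/(1+ψ(Kᵢ−1)), yᵢ = Kᵢxᵢ:
  1: x = 0.240, y = 0.631
  2: x = 0.586, y = 0.287
  3: x = 0.174, y = 0.082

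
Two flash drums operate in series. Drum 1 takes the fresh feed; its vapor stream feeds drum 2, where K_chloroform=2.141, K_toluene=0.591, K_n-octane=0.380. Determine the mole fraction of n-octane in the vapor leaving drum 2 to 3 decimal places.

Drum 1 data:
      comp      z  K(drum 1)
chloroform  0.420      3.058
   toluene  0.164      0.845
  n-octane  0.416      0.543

Drum 1:
Material balance + equilibrium reduce to Σ zᵢ(Kᵢ−1)/(1+ψ₁(Kᵢ−1)) = 0.
Check two-phase: ΣzᵢKᵢ = 1.649 > 1 and Σzᵢ/Kᵢ = 1.098 > 1, so g(0) = 0.649 > 0 and g(1) = -0.098 < 0.
Iterate (Newton) starting at ψ₁ = 0.46:
  ψ₁ = 0.460: g = 0.1759, g' = -0.613 → ψ₁ = 0.747
  ψ₁ = 0.747: g = 0.0233, g' = -0.482 → ψ₁ = 0.795
  ψ₁ = 0.795: g = 0.0002, g' = -0.475 → ψ₁ = 0.796
Converged at ψ₁ = 0.796.
Drum-1 compositions:
  chloroform: x = 0.159, y = 0.487
  toluene: x = 0.187, y = 0.158
  n-octane: x = 0.654, y = 0.355
Drum-2 feed = drum-1 vapor: z₂ = (0.4870, 0.1581, 0.3550).
Drum 2:
Iterate (Newton) starting at ψ₂ = 0.5:
  ψ₂ = 0.500: g = -0.0464, g' = -0.585 → ψ₂ = 0.421
  ψ₂ = 0.421: g = -0.0004, g' = -0.578 → ψ₂ = 0.420
Converged at ψ₂ = 0.420.
  chloroform: x = 0.329, y = 0.705
  toluene: x = 0.191, y = 0.113
  n-octane: x = 0.480, y = 0.182

y_n-octane (drum 2) = 0.182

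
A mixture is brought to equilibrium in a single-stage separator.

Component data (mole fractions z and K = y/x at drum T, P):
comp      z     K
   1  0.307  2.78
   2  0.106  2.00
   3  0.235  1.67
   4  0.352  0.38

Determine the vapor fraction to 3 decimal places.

Let ψ = V/F and solve Σ zᵢ(Kᵢ−1)/(1+ψ(Kᵢ−1)) = 0.
Feasibility: ΣzᵢKᵢ = 1.592, Σzᵢ/Kᵢ = 1.230 — both > 1, two phases present.
Newton–Raphson from ψ = 0.5:
  ψ = 0.500: g = 0.1614, g' = -0.663 → ψ = 0.744
  ψ = 0.744: g = -0.0038, g' = -0.728 → ψ = 0.738
Converged at ψ = 0.738.

ψ = 0.738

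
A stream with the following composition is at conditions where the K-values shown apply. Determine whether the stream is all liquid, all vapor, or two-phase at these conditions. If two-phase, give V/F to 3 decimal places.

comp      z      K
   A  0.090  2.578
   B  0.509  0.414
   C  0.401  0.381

all liquid

ΣzᵢKᵢ = 0.596; Σzᵢ/Kᵢ = 2.317.
Since ΣzᵢKᵢ < 1 the mixture is below its bubble point — single liquid phase.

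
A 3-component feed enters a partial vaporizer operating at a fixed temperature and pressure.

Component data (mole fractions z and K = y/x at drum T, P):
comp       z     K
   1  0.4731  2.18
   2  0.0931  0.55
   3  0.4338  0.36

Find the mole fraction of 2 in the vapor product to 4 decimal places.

y_2 = 0.0602

Newton–Raphson from ψ = 0.5:
  ψ = 0.5000: g = -0.11123, g' = -0.6762 → ψ = 0.3355
  ψ = 0.3355: g = -0.00296, g' = -0.6524 → ψ = 0.3310
Converged at ψ = 0.3310.
Compositions from xᵢ = zᵢ/(1+ψ(Kᵢ−1)), yᵢ = Kᵢxᵢ:
  1: x = 0.3402, y = 0.7417
  2: x = 0.1094, y = 0.0602
  3: x = 0.5504, y = 0.1981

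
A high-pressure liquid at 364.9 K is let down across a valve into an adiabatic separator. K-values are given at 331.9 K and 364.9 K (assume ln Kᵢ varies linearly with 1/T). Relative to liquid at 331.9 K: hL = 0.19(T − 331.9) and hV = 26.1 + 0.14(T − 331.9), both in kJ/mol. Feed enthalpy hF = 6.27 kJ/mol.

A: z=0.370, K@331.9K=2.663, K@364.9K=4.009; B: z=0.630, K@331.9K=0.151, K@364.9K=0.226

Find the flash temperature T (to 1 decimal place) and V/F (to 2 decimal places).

T = 344.2 K, V/F = 0.15

Adiabatic flash: solve Rachford–Rice at each trial T, then check hF = ψ·hV(T) + (1−ψ)·hL(T).
  T = 331.9 K: K = (2.663, 0.151), RR gives ψ = 0.057, H_out = 1.487 kJ/mol
  T = 364.9 K: K = (4.009, 0.226), RR gives ψ = 0.269, H_out = 12.839 kJ/mol
  T = 348.4 K: K = (3.299, 0.187), RR gives ψ = 0.181, H_out = 7.705 kJ/mol
  T = 340.1 K: K = (2.970, 0.168), RR gives ψ = 0.125, H_out = 4.768 kJ/mol
  T = 344.2 K: K = (3.130, 0.177), RR gives ψ = 0.154, H_out = 6.259 kJ/mol
  T = 346.3 K: K = (3.214, 0.182), RR gives ψ = 0.168, H_out = 6.991 kJ/mol
Linear interpolation between T = 344.2 (H_out = 6.259) and T = 346.3 (H_out = 6.991) on hF = 6.27 gives T ≈ 344.2 K, at which ψ = 0.15.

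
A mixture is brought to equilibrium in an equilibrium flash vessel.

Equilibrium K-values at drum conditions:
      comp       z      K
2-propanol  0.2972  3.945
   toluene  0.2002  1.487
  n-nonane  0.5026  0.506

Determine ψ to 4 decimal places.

ψ = 0.6646

Rachford–Rice: g(ψ) = Σ zᵢ(Kᵢ−1)/(1+ψ(Kᵢ−1)) = 0.
Check two-phase: ΣzᵢKᵢ = 1.7245 > 1 and Σzᵢ/Kᵢ = 1.2032 > 1, so g(0) = 0.7245 > 0 and g(1) = -0.2032 < 0.
Newton iteration, ψ⁰ = 0.5:
  ψ = 0.5000: g = 0.10267, g' = -0.6687 → ψ = 0.6536
  ψ = 0.6536: g = 0.00656, g' = -0.5962 → ψ = 0.6645
  ψ = 0.6645: g = 0.00001, g' = -0.5937 → ψ = 0.6646
Converged at ψ = 0.6646.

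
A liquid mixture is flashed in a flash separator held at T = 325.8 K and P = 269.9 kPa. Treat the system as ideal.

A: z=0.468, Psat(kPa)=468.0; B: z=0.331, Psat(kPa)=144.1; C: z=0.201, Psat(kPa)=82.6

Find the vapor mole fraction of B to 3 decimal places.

Raoult's law: Kᵢ = Pᵢˢᵃᵗ/P = Pᵢˢᵃᵗ/269.9.
  K_A = 468.0/269.9 = 1.73398, K_B = 144.1/269.9 = 0.53390, K_C = 82.6/269.9 = 0.30604
Let ψ = V/F and solve Σ zᵢ(Kᵢ−1)/(1+ψ(Kᵢ−1)) = 0.
g(0) = ΣzᵢKᵢ − 1 = 0.050 and g(1) = 1 − Σzᵢ/Kᵢ = -0.547, so a root lies in (0, 1).
Newton iteration, ψ⁰ = 0.5:
  ψ = 0.500: g = -0.1635, g' = -0.484 → ψ = 0.162
  ψ = 0.162: g = -0.0172, g' = -0.408 → ψ = 0.120
Converged at ψ = 0.120.
Compositions from xᵢ = zᵢ/(1+ψ(Kᵢ−1)), yᵢ = Kᵢxᵢ:
  A: x = 0.430, y = 0.746
  B: x = 0.351, y = 0.187
  C: x = 0.219, y = 0.067

y_B = 0.187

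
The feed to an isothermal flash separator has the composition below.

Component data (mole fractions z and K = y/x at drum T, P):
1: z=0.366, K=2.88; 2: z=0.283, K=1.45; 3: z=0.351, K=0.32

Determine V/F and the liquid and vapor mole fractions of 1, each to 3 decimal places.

Rachford–Rice: g(V/F) = Σ zᵢ(Kᵢ−1)/(1+V/F(Kᵢ−1)) = 0.
Feasibility: ΣzᵢKᵢ = 1.577, Σzᵢ/Kᵢ = 1.419 — both > 1, two phases present.
Iterate (Newton) starting at V/F = 0.5:
  V/F = 0.500: g = 0.0970, g' = -0.754 → V/F = 0.629
  V/F = 0.629: g = -0.0022, g' = -0.802 → V/F = 0.626
Converged at V/F = 0.626.
Compositions from xᵢ = zᵢ/(1+V/F(Kᵢ−1)), yᵢ = Kᵢxᵢ:
  1: x = 0.168, y = 0.484
  2: x = 0.221, y = 0.320
  3: x = 0.611, y = 0.196

V/F = 0.626, x_1 = 0.168, y_1 = 0.484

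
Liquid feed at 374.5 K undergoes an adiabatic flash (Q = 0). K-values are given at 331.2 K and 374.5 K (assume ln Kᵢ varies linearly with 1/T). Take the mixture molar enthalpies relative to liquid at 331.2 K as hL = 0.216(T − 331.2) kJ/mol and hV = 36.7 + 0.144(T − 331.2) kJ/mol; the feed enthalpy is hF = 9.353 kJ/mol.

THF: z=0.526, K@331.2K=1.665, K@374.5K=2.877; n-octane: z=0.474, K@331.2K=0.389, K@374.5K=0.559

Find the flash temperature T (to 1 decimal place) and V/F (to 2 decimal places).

Adiabatic flash: solve Rachford–Rice at each trial T, then check hF = ψ·hV(T) + (1−ψ)·hL(T).
  T = 331.2 K: K = (1.665, 0.389), RR gives ψ = 0.148, H_out = 5.435 kJ/mol
  T = 374.5 K: K = (2.877, 0.559), RR gives ψ = 0.940, H_out = 40.927 kJ/mol
  T = 352.9 K: K = (2.227, 0.472), RR gives ψ = 0.609, H_out = 26.101 kJ/mol
  T = 342.0 K: K = (1.933, 0.429), RR gives ψ = 0.414, H_out = 17.208 kJ/mol
  T = 336.6 K: K = (1.796, 0.409), RR gives ψ = 0.295, H_out = 11.873 kJ/mol
  T = 333.9 K: K = (1.730, 0.399), RR gives ψ = 0.226, H_out = 8.826 kJ/mol
  T = 335.2 K: K = (1.762, 0.404), RR gives ψ = 0.260, H_out = 10.331 kJ/mol
  T = 334.5 K: K = (1.745, 0.401), RR gives ψ = 0.242, H_out = 9.530 kJ/mol
Linear interpolation between T = 333.9 (H_out = 8.826) and T = 334.5 (H_out = 9.530) on hF = 9.353 gives T ≈ 334.3 K, at which ψ = 0.24.

T = 334.3 K, V/F = 0.24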